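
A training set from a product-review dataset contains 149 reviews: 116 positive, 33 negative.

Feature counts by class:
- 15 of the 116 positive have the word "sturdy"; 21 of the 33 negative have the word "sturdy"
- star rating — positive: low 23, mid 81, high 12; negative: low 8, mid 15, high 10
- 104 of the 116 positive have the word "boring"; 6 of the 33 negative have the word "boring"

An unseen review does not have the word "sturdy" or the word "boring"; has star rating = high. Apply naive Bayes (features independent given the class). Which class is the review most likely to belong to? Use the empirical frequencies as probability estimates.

negative

positive: (116/149) × (101/116) × (12/116) × (12/116) ≈ 0.00725407
negative: (33/149) × (12/33) × (10/33) × (27/33) ≈ 0.0199678
Highest score → negative.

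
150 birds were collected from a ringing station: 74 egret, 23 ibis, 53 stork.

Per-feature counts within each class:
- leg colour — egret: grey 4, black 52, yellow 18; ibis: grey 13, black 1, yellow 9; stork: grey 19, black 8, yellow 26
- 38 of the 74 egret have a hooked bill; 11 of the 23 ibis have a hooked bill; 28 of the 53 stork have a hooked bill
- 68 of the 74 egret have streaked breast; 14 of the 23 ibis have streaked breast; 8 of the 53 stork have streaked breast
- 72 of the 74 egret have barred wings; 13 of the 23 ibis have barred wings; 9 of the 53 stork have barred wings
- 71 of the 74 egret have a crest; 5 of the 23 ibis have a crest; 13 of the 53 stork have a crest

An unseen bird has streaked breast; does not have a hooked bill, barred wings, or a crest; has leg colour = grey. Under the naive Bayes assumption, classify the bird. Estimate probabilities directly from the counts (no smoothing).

ibis

egret: (74/150) × (4/74) × (36/74) × (68/74) × (2/74) × (3/74) ≈ 0.0000130618
ibis: (23/150) × (13/23) × (12/23) × (14/23) × (10/23) × (18/23) ≈ 0.00936532
stork: (53/150) × (19/53) × (25/53) × (8/53) × (44/53) × (40/53) ≈ 0.00565069
Highest score → ibis.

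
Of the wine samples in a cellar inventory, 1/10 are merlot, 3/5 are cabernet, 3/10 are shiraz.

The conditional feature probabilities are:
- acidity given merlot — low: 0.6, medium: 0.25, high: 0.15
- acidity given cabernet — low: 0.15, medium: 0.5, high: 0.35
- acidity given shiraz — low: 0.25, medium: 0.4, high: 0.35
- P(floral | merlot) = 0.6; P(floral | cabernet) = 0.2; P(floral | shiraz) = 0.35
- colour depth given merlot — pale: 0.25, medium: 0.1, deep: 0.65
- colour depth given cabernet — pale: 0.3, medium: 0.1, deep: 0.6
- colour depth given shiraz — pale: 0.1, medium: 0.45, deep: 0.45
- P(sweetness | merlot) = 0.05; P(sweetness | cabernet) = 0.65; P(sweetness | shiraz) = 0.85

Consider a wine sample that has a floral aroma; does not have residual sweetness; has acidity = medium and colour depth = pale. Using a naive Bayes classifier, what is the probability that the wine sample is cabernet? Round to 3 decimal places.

merlot: 0.1 × 0.25 × 0.6 × 0.25 × (1−0.05) = 0.0035625
cabernet: 0.6 × 0.5 × 0.2 × 0.3 × (1−0.65) = 0.0063
shiraz: 0.3 × 0.4 × 0.35 × 0.1 × (1−0.85) = 0.00063
P(cabernet | x) = 0.0063 / 0.0104925 ≈ 0.600

0.600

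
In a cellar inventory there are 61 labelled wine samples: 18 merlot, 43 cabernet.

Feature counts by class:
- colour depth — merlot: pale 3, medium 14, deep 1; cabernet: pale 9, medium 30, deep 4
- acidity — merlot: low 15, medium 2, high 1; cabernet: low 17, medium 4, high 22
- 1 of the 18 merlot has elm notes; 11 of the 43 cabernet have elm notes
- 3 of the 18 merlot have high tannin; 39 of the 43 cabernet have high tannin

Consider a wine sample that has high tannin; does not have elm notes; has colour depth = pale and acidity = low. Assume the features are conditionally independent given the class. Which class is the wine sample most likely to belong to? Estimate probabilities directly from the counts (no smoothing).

merlot: (18/61) × (3/18) × (15/18) × (17/18) × (3/18) ≈ 0.00645112
cabernet: (43/61) × (9/43) × (17/43) × (32/43) × (39/43) ≈ 0.0393705
Highest score → cabernet.

cabernet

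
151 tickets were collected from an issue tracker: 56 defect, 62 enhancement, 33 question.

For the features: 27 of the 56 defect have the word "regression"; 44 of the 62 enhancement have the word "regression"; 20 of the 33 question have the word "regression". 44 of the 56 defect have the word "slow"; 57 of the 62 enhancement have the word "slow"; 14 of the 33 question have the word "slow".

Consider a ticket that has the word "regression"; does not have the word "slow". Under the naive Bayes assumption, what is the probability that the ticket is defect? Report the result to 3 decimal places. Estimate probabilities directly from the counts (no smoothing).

0.278

defect: (56/151) × (27/56) × (12/56) ≈ 0.038316
enhancement: (62/151) × (44/62) × (5/62) ≈ 0.0234993
question: (33/151) × (20/33) × (19/33) ≈ 0.0762593
P(defect | x) = 0.038316 / 0.1380746 ≈ 0.278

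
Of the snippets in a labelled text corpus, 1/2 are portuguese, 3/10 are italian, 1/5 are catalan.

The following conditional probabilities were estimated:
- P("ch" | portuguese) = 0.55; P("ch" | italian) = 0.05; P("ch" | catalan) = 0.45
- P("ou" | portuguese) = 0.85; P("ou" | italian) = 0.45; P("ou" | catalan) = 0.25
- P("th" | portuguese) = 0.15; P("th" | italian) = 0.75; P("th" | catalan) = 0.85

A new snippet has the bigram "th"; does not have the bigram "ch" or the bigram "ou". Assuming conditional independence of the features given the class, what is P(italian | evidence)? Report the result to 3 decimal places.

0.610

portuguese: 0.5 × (1−0.55) × (1−0.85) × 0.15 = 0.0050625
italian: 0.3 × (1−0.05) × (1−0.45) × 0.75 = 0.1175625
catalan: 0.2 × (1−0.45) × (1−0.25) × 0.85 = 0.070125
P(italian | x) = 0.1175625 / 0.19275 ≈ 0.610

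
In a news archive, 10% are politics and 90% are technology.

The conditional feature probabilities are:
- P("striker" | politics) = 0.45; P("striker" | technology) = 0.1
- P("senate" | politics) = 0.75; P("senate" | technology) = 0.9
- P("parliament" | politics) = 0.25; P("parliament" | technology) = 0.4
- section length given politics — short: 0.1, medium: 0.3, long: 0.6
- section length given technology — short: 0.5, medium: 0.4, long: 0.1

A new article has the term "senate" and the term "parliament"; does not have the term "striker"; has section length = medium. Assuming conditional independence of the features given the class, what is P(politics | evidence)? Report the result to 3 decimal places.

0.026

politics: 0.1 × (1−0.45) × 0.75 × 0.25 × 0.3 = 0.00309375
technology: 0.9 × (1−0.1) × 0.9 × 0.4 × 0.4 = 0.11664
P(politics | x) = 0.00309375 / 0.11973375 ≈ 0.026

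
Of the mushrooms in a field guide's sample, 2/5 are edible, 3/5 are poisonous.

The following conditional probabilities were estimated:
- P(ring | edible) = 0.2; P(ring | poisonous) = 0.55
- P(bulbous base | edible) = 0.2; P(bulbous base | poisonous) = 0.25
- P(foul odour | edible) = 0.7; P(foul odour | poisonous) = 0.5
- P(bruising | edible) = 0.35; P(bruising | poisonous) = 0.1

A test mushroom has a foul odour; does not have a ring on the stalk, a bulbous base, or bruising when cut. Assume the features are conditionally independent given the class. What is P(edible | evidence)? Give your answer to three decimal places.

0.561

edible: 0.4 × (1−0.2) × (1−0.2) × 0.7 × (1−0.35) = 0.11648
poisonous: 0.6 × (1−0.55) × (1−0.25) × 0.5 × (1−0.1) = 0.091125
P(edible | x) = 0.11648 / 0.207605 ≈ 0.561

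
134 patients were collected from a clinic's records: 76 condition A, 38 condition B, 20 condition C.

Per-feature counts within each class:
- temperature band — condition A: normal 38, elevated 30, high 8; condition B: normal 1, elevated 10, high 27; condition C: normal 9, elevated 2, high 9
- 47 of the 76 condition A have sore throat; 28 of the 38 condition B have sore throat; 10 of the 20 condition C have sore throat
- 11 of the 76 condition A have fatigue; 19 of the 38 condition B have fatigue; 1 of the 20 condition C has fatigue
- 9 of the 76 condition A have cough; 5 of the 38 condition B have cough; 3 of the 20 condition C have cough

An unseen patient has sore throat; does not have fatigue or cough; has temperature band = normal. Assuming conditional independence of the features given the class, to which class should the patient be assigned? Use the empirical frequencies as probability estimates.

condition A: (76/134) × (38/76) × (47/76) × (65/76) × (67/76) ≈ 0.132228
condition B: (38/134) × (1/38) × (28/38) × (19/38) × (33/38) ≈ 0.00238765
condition C: (20/134) × (9/20) × (10/20) × (19/20) × (17/20) ≈ 0.0271175
Highest score → condition A.

condition A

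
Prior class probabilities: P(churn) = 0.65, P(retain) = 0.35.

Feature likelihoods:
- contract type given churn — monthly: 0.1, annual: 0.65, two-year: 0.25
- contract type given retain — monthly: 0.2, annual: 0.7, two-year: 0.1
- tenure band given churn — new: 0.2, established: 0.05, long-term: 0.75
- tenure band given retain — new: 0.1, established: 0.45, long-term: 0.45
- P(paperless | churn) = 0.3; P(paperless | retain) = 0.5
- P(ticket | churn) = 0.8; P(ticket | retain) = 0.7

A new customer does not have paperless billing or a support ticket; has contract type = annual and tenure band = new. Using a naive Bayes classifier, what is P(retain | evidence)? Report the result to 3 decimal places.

churn: 0.65 × 0.65 × 0.2 × (1−0.3) × (1−0.8) = 0.01183
retain: 0.35 × 0.7 × 0.1 × (1−0.5) × (1−0.7) = 0.003675
P(retain | x) = 0.003675 / 0.015505 ≈ 0.237

0.237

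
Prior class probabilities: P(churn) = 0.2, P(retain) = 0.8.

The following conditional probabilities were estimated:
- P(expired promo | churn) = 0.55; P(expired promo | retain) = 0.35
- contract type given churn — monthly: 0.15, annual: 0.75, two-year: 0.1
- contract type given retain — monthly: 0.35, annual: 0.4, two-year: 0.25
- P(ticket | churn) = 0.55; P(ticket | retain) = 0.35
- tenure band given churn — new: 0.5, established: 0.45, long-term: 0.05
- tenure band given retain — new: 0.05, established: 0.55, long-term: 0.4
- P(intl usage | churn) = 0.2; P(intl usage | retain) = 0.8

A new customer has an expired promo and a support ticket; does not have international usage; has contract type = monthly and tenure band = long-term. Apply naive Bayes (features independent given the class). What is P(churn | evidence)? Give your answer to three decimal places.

churn: 0.2 × 0.55 × 0.15 × 0.55 × 0.05 × (1−0.2) = 0.000363
retain: 0.8 × 0.35 × 0.35 × 0.35 × 0.4 × (1−0.8) = 0.002744
P(churn | x) = 0.000363 / 0.003107 ≈ 0.117

0.117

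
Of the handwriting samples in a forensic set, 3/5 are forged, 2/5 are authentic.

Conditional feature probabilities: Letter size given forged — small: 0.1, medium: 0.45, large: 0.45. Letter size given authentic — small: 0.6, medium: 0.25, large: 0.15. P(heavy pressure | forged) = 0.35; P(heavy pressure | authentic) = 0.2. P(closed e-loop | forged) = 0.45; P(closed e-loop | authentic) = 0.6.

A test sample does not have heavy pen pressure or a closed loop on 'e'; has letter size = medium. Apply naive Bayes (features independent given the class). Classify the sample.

forged: 0.6 × 0.45 × (1−0.35) × (1−0.45) = 0.096525
authentic: 0.4 × 0.25 × (1−0.2) × (1−0.6) = 0.032
Highest score → forged.

forged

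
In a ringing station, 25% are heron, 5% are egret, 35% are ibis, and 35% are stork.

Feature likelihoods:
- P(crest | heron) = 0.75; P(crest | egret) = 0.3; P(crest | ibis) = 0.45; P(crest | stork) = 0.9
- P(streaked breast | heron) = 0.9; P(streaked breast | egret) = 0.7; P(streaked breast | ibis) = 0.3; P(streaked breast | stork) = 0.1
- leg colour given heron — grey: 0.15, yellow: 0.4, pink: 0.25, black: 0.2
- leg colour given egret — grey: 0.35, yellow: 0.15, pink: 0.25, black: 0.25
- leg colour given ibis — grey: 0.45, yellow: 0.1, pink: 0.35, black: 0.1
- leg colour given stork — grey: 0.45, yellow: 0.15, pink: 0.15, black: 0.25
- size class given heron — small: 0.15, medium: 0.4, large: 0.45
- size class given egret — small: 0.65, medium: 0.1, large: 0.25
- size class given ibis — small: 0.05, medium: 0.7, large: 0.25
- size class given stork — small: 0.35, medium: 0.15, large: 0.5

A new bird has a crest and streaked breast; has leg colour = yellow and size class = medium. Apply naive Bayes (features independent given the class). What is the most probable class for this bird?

heron: 0.25 × 0.75 × 0.9 × 0.4 × 0.4 = 0.027
egret: 0.05 × 0.3 × 0.7 × 0.15 × 0.1 = 0.0001575
ibis: 0.35 × 0.45 × 0.3 × 0.1 × 0.7 = 0.0033075
stork: 0.35 × 0.9 × 0.1 × 0.15 × 0.15 = 0.00070875
Highest score → heron.

heron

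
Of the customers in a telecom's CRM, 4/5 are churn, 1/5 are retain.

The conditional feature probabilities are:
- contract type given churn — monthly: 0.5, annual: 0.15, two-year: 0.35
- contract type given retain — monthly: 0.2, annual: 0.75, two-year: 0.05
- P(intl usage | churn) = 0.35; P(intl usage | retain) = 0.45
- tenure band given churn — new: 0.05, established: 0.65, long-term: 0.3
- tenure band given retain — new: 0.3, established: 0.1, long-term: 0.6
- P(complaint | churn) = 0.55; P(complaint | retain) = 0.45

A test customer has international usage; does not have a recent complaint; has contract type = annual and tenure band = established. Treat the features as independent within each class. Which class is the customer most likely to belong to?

churn: 0.8 × 0.15 × 0.35 × 0.65 × (1−0.55) = 0.012285
retain: 0.2 × 0.75 × 0.45 × 0.1 × (1−0.45) = 0.0037125
Highest score → churn.

churn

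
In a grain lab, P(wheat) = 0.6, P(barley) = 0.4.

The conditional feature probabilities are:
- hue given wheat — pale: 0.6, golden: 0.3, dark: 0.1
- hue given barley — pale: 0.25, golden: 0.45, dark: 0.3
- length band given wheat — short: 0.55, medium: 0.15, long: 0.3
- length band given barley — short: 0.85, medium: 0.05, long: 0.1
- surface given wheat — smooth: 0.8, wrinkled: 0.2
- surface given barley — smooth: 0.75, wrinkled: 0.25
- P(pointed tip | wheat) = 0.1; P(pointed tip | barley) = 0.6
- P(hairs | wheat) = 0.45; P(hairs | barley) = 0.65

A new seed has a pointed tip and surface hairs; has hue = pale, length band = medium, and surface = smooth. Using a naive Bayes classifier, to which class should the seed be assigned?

wheat

wheat: 0.6 × 0.6 × 0.15 × 0.8 × 0.1 × 0.45 = 0.001944
barley: 0.4 × 0.25 × 0.05 × 0.75 × 0.6 × 0.65 = 0.0014625
Highest score → wheat.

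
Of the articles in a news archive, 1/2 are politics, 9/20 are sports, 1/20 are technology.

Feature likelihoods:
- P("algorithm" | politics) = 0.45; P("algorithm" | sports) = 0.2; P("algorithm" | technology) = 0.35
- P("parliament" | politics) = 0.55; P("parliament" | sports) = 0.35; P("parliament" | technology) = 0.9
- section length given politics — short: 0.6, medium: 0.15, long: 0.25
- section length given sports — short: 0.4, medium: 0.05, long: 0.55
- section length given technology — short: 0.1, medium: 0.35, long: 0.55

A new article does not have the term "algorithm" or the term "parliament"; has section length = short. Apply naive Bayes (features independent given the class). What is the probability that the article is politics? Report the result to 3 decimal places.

0.442

politics: 0.5 × (1−0.45) × (1−0.55) × 0.6 = 0.07425
sports: 0.45 × (1−0.2) × (1−0.35) × 0.4 = 0.0936
technology: 0.05 × (1−0.35) × (1−0.9) × 0.1 = 0.000325
P(politics | x) = 0.07425 / 0.168175 ≈ 0.442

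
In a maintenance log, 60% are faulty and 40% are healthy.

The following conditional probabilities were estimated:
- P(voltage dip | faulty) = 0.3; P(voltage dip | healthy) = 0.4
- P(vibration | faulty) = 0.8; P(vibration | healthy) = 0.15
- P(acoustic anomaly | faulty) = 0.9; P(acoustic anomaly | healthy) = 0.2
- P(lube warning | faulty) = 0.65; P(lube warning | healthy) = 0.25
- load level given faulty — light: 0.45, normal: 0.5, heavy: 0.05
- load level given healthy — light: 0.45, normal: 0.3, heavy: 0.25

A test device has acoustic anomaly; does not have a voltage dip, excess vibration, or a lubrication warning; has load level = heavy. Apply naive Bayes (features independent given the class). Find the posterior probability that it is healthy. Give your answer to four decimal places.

faulty: 0.6 × (1−0.3) × (1−0.8) × 0.9 × (1−0.65) × 0.05 = 0.001323
healthy: 0.4 × (1−0.4) × (1−0.15) × 0.2 × (1−0.25) × 0.25 = 0.00765
P(healthy | x) = 0.00765 / 0.008973 ≈ 0.8526

0.8526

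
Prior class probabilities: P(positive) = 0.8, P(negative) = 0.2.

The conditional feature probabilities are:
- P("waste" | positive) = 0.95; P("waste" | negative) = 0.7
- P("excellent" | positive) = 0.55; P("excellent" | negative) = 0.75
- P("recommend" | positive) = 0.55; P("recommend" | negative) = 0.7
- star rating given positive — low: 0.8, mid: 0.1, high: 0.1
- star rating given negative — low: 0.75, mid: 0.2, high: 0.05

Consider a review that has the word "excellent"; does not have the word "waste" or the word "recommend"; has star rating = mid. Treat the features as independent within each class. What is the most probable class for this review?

positive: 0.8 × (1−0.95) × 0.55 × (1−0.55) × 0.1 = 0.00099
negative: 0.2 × (1−0.7) × 0.75 × (1−0.7) × 0.2 = 0.0027
Highest score → negative.

negative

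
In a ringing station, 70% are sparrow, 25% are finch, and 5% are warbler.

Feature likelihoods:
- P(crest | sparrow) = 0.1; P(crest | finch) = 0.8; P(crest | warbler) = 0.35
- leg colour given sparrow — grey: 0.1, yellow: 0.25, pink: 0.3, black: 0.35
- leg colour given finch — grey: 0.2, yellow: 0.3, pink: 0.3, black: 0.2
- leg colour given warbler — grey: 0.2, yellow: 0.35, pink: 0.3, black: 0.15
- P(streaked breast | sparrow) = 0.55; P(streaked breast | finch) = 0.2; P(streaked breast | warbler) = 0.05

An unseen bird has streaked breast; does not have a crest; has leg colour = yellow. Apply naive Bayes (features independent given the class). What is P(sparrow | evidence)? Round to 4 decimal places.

0.9604

sparrow: 0.7 × (1−0.1) × 0.25 × 0.55 = 0.086625
finch: 0.25 × (1−0.8) × 0.3 × 0.2 = 0.003
warbler: 0.05 × (1−0.35) × 0.35 × 0.05 = 0.00056875
P(sparrow | x) = 0.086625 / 0.09019375 ≈ 0.9604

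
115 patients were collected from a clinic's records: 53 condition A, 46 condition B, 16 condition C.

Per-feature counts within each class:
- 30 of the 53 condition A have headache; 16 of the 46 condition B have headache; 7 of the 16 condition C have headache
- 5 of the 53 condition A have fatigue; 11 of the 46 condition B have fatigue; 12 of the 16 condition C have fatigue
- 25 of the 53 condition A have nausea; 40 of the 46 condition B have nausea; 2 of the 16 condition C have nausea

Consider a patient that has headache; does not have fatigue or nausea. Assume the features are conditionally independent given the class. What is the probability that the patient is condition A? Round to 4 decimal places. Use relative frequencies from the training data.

0.8215

condition A: (53/115) × (30/53) × (48/53) × (28/53) ≈ 0.124816
condition B: (46/115) × (16/46) × (35/46) × (6/46) ≈ 0.0138078
condition C: (16/115) × (7/16) × (4/16) × (14/16) ≈ 0.0133152
P(condition A | x) = 0.124816 / 0.151939 ≈ 0.8215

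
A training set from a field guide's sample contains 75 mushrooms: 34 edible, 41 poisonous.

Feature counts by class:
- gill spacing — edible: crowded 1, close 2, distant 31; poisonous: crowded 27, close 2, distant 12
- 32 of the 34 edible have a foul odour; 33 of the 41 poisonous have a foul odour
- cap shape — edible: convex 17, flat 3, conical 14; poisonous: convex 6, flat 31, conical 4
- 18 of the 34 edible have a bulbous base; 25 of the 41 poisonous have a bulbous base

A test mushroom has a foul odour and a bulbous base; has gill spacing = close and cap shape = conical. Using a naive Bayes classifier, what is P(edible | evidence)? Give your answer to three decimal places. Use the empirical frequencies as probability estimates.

edible: (34/75) × (2/34) × (32/34) × (14/34) × (18/34) ≈ 0.0054712
poisonous: (41/75) × (2/41) × (33/41) × (4/41) × (25/41) ≈ 0.00127682
P(edible | x) = 0.0054712 / 0.00674802 ≈ 0.811

0.811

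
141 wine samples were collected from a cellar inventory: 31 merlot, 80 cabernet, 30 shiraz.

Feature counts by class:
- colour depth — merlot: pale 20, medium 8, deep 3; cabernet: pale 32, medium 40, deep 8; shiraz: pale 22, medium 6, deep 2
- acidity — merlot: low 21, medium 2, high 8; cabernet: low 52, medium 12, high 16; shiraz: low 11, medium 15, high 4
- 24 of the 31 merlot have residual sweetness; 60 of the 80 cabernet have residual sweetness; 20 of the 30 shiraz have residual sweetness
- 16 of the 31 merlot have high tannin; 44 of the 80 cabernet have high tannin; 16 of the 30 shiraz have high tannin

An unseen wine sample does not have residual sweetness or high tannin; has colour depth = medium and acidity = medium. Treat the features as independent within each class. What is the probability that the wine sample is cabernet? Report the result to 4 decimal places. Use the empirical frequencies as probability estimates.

0.5634

merlot: (31/141) × (8/31) × (2/31) × (7/31) × (15/31) ≈ 0.000399949
cabernet: (80/141) × (40/80) × (12/80) × (20/80) × (36/80) ≈ 0.00478723
shiraz: (30/141) × (6/30) × (15/30) × (10/30) × (14/30) ≈ 0.00330969
P(cabernet | x) = 0.00478723 / 0.008496869 ≈ 0.5634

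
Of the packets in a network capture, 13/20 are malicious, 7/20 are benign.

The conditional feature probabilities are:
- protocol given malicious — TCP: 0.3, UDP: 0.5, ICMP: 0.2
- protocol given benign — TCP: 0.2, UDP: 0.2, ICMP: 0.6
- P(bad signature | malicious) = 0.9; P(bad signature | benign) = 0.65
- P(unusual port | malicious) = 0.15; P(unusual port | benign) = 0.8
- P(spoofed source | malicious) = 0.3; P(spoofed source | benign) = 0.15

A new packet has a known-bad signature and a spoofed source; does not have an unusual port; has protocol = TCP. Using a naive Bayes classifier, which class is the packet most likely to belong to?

malicious

malicious: 0.65 × 0.3 × 0.9 × (1−0.15) × 0.3 = 0.0447525
benign: 0.35 × 0.2 × 0.65 × (1−0.8) × 0.15 = 0.001365
Highest score → malicious.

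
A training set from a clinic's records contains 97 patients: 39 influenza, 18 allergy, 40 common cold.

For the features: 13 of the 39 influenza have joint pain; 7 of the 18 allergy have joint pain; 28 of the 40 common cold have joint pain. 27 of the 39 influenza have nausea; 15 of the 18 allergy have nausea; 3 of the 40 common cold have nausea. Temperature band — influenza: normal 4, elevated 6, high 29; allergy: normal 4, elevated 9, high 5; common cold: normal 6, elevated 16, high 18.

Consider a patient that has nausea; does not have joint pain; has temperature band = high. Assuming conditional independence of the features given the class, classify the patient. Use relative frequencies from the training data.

influenza: (39/97) × (26/39) × (27/39) × (29/39) ≈ 0.137986
allergy: (18/97) × (11/18) × (15/18) × (5/18) ≈ 0.0262505
common cold: (40/97) × (12/40) × (3/40) × (18/40) ≈ 0.00417526
Highest score → influenza.

influenza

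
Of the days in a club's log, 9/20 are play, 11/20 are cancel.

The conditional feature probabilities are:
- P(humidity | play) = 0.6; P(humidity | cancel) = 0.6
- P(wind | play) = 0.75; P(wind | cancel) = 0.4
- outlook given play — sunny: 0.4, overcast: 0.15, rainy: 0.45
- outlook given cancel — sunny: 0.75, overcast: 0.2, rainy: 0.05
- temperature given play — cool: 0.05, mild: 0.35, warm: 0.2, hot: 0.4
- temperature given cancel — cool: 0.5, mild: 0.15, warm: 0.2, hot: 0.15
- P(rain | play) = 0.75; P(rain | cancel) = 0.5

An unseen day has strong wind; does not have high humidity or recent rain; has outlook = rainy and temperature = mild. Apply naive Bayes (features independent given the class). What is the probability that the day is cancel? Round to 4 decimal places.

play: 0.45 × (1−0.6) × 0.75 × 0.45 × 0.35 × (1−0.75) = 0.005315625
cancel: 0.55 × (1−0.6) × 0.4 × 0.05 × 0.15 × (1−0.5) = 0.00033
P(cancel | x) = 0.00033 / 0.005645625 ≈ 0.0585

0.0585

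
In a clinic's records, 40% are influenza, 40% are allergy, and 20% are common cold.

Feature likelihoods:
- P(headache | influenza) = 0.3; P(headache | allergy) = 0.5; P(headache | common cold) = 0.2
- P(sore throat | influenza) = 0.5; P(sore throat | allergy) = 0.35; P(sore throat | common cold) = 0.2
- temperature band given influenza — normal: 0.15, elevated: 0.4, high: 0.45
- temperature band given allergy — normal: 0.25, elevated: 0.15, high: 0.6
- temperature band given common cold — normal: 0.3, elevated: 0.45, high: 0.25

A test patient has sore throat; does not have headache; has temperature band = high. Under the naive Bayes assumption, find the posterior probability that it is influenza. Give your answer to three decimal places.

influenza: 0.4 × (1−0.3) × 0.5 × 0.45 = 0.063
allergy: 0.4 × (1−0.5) × 0.35 × 0.6 = 0.042
common cold: 0.2 × (1−0.2) × 0.2 × 0.25 = 0.008
P(influenza | x) = 0.063 / 0.113 ≈ 0.558

0.558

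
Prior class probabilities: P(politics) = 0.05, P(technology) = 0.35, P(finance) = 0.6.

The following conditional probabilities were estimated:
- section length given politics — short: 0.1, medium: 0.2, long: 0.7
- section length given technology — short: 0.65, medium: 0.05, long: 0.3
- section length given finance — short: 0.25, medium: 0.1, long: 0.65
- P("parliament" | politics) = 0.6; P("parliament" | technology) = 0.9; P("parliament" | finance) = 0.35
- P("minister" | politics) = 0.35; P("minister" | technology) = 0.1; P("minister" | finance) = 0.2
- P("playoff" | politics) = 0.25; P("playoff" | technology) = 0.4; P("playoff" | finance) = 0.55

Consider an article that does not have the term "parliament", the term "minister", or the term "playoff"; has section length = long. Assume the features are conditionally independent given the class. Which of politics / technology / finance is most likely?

finance

politics: 0.05 × 0.7 × (1−0.6) × (1−0.35) × (1−0.25) = 0.006825
technology: 0.35 × 0.3 × (1−0.9) × (1−0.1) × (1−0.4) = 0.00567
finance: 0.6 × 0.65 × (1−0.35) × (1−0.2) × (1−0.55) = 0.09126
Highest score → finance.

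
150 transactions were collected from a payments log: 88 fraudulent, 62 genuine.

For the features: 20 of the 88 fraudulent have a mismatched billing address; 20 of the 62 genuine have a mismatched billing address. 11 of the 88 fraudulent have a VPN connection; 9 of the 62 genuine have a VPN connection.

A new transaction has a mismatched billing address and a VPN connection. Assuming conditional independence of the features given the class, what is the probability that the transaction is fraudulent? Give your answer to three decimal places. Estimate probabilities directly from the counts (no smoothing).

fraudulent: (88/150) × (20/88) × (11/88) ≈ 0.0166667
genuine: (62/150) × (20/62) × (9/62) ≈ 0.0193548
P(fraudulent | x) = 0.0166667 / 0.0360215 ≈ 0.463

0.463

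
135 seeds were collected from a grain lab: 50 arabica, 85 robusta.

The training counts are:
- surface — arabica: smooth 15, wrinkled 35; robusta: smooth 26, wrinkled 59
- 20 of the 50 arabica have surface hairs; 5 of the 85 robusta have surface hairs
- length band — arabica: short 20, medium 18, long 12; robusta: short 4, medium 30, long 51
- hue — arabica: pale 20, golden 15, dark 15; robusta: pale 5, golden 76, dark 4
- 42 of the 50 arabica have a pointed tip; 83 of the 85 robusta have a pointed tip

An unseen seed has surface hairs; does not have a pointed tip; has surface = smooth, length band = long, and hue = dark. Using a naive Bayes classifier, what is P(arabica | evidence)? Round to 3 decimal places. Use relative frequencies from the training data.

0.986

arabica: (50/135) × (15/50) × (20/50) × (12/50) × (15/50) × (8/50) = 0.000512
robusta: (85/135) × (26/85) × (5/85) × (51/85) × (4/85) × (2/85) ≈ 0.00000752652
P(arabica | x) = 0.000512 / 0.00051952652 ≈ 0.986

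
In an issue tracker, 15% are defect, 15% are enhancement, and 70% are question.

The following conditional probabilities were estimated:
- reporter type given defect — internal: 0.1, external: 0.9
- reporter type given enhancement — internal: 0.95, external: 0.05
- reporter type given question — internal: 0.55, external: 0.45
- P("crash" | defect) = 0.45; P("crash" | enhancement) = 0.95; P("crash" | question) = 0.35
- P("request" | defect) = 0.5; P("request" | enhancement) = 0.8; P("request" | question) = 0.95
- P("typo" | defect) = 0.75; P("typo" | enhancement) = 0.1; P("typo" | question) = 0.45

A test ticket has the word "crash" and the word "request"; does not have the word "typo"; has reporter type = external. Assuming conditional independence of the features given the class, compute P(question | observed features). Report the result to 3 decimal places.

defect: 0.15 × 0.9 × 0.45 × 0.5 × (1−0.75) = 0.00759375
enhancement: 0.15 × 0.05 × 0.95 × 0.8 × (1−0.1) = 0.00513
question: 0.7 × 0.45 × 0.35 × 0.95 × (1−0.45) = 0.057605625
P(question | x) = 0.057605625 / 0.070329375 ≈ 0.819

0.819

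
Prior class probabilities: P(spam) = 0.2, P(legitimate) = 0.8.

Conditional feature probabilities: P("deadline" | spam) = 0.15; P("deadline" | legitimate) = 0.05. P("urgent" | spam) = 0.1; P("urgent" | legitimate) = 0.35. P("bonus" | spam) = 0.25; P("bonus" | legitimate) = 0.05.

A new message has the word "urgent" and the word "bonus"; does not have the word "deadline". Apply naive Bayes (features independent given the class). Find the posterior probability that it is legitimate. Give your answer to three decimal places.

0.758

spam: 0.2 × (1−0.15) × 0.1 × 0.25 = 0.00425
legitimate: 0.8 × (1−0.05) × 0.35 × 0.05 = 0.0133
P(legitimate | x) = 0.0133 / 0.01755 ≈ 0.758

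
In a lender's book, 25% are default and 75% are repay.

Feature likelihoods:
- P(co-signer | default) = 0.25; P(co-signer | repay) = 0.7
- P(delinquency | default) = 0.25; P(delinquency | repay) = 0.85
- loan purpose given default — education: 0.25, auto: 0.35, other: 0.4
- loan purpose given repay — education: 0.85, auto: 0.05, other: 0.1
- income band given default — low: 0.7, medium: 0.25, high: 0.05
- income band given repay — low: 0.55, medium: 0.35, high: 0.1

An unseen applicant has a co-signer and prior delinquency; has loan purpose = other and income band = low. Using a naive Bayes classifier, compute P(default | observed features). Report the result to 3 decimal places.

default: 0.25 × 0.25 × 0.25 × 0.4 × 0.7 = 0.004375
repay: 0.75 × 0.7 × 0.85 × 0.1 × 0.55 = 0.02454375
P(default | x) = 0.004375 / 0.02891875 ≈ 0.151

0.151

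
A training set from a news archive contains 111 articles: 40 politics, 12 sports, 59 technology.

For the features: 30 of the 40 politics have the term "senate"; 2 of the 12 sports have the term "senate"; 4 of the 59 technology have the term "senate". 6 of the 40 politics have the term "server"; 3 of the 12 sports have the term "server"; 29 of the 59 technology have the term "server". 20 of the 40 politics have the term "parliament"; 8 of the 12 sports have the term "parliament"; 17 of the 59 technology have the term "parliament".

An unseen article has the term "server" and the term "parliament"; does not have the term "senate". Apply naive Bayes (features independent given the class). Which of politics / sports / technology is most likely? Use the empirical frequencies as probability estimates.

technology

politics: (40/111) × (10/40) × (6/40) × (20/40) ≈ 0.00675676
sports: (12/111) × (10/12) × (3/12) × (8/12) ≈ 0.015015
technology: (59/111) × (55/59) × (29/59) × (17/59) ≈ 0.070175
Highest score → technology.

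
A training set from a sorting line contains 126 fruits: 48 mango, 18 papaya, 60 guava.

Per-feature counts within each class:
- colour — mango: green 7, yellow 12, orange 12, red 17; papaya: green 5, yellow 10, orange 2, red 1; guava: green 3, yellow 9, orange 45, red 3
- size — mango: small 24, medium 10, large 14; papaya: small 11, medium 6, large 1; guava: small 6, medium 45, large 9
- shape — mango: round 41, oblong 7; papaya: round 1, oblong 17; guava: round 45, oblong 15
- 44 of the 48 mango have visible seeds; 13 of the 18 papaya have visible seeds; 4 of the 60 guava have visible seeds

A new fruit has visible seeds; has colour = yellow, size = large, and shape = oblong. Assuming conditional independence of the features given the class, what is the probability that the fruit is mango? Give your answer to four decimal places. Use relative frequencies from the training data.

0.5382

mango: (48/126) × (12/48) × (14/48) × (7/48) × (44/48) ≈ 0.00371335
papaya: (18/126) × (10/18) × (1/18) × (17/18) × (13/18) ≈ 0.00300749
guava: (60/126) × (9/60) × (9/60) × (15/60) × (4/60) ≈ 0.000178571
P(mango | x) = 0.00371335 / 0.006899411 ≈ 0.5382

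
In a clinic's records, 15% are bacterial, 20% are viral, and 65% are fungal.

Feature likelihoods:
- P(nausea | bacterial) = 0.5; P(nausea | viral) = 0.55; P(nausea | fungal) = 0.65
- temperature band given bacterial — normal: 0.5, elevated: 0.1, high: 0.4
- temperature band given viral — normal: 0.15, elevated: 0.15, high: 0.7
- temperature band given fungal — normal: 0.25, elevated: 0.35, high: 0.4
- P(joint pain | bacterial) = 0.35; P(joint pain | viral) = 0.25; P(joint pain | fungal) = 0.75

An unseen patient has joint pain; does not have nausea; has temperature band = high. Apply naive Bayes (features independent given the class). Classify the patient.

bacterial: 0.15 × (1−0.5) × 0.4 × 0.35 = 0.0105
viral: 0.2 × (1−0.55) × 0.7 × 0.25 = 0.01575
fungal: 0.65 × (1−0.65) × 0.4 × 0.75 = 0.06825
Highest score → fungal.

fungal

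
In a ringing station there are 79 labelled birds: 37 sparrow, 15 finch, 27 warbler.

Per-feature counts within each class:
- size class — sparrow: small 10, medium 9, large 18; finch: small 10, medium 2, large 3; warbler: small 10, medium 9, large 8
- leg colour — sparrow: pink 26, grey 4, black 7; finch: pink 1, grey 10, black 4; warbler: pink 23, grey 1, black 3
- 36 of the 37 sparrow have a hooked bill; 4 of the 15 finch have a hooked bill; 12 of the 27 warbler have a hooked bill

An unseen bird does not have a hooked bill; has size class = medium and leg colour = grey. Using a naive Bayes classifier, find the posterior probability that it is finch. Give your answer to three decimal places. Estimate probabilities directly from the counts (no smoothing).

sparrow: (37/79) × (9/37) × (4/37) × (1/37) ≈ 0.000332868
finch: (15/79) × (2/15) × (10/15) × (11/15) ≈ 0.0123769
warbler: (27/79) × (9/27) × (1/27) × (15/27) ≈ 0.00234412
P(finch | x) = 0.0123769 / 0.015053888 ≈ 0.822

0.822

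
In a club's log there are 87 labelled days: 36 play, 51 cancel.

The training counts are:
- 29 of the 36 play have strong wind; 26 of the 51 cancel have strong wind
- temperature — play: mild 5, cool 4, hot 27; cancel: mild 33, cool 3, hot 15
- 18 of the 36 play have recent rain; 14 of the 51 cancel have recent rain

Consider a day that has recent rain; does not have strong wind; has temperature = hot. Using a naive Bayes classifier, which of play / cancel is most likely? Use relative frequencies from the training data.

play: (36/87) × (7/36) × (27/36) × (18/36) ≈ 0.0301724
cancel: (51/87) × (25/51) × (15/51) × (14/51) ≈ 0.0232006
Highest score → play.

play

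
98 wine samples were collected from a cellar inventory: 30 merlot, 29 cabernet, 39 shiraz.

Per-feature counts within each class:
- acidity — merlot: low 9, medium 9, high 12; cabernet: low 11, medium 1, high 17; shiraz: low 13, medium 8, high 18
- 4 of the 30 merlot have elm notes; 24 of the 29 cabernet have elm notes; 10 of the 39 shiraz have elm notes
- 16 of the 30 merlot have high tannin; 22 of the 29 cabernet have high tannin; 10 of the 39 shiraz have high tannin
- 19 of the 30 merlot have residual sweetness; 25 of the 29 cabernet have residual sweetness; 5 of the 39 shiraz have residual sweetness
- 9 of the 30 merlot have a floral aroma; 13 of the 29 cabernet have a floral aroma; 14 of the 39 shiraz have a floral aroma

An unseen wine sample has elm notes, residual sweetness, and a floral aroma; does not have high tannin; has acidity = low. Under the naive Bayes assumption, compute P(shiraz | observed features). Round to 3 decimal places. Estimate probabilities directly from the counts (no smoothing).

merlot: (30/98) × (9/30) × (4/30) × (14/30) × (19/30) × (9/30) ≈ 0.00108571
cabernet: (29/98) × (11/29) × (24/29) × (7/29) × (25/29) × (13/29) ≈ 0.00866497
shiraz: (39/98) × (13/39) × (10/39) × (29/39) × (5/39) × (14/39) ≈ 0.00116401
P(shiraz | x) = 0.00116401 / 0.01091469 ≈ 0.107

0.107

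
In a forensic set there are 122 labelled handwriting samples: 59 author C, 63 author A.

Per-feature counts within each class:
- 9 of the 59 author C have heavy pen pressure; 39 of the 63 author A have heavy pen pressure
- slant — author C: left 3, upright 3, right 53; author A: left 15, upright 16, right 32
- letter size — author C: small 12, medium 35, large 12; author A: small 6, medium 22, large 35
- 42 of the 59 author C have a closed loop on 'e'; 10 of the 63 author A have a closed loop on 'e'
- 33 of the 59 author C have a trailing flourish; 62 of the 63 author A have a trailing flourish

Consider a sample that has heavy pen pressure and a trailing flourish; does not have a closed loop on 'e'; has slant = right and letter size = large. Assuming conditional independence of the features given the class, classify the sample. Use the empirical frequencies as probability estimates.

author C: (59/122) × (9/59) × (53/59) × (12/59) × (17/59) × (33/59) ≈ 0.00217217
author A: (63/122) × (39/63) × (32/63) × (35/63) × (53/63) × (62/63) ≈ 0.0746841
Highest score → author A.

author A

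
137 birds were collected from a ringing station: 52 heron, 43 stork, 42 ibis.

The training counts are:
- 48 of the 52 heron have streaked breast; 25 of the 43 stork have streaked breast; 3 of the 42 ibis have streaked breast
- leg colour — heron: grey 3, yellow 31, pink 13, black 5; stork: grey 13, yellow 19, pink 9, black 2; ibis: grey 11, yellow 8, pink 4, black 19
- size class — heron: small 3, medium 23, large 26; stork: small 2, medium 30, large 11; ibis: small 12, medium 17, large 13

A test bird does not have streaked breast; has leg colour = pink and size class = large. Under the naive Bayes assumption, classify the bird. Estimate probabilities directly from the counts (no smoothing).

ibis

heron: (52/137) × (4/52) × (13/52) × (26/52) ≈ 0.00364964
stork: (43/137) × (18/43) × (9/43) × (11/43) ≈ 0.00703478
ibis: (42/137) × (39/42) × (4/42) × (13/42) ≈ 0.00839168
Highest score → ibis.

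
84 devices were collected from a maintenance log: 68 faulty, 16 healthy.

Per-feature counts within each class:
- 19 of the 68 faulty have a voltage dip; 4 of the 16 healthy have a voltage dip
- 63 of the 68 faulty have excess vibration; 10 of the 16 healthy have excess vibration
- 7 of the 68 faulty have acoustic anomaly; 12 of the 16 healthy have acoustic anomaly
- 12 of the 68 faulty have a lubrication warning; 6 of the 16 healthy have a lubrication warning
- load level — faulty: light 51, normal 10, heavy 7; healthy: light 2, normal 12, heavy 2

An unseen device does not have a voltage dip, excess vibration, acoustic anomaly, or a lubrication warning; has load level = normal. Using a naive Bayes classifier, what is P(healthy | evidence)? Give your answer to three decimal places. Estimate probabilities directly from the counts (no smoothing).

faulty: (68/84) × (49/68) × (5/68) × (61/68) × (56/68) × (10/68) ≈ 0.00465982
healthy: (16/84) × (12/16) × (6/16) × (4/16) × (10/16) × (12/16) ≈ 0.0062779
P(healthy | x) = 0.0062779 / 0.01093772 ≈ 0.574

0.574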